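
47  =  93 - 46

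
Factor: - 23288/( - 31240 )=5^ ( - 1)*11^( - 1)*41^1 = 41/55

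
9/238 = 9/238 =0.04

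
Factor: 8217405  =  3^2*5^1*7^1*19^1*1373^1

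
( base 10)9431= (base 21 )1082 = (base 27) cp8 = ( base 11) 70a4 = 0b10010011010111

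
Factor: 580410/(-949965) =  - 38694/63331 = - 2^1 *3^1 * 6449^1*63331^( - 1)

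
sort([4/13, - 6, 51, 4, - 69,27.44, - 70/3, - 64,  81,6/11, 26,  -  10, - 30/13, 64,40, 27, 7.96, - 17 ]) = [-69, - 64,-70/3, - 17,-10, - 6 , - 30/13, 4/13, 6/11,4,  7.96, 26 , 27,27.44, 40,51, 64, 81]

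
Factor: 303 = 3^1*101^1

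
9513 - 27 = 9486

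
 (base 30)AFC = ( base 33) 8mo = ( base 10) 9462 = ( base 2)10010011110110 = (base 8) 22366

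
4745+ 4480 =9225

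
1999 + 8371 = 10370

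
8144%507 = 32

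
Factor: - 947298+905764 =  - 41534 = - 2^1*19^1*1093^1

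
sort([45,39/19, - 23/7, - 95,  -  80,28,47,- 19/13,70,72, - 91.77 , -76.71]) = [ - 95, - 91.77, - 80,-76.71, - 23/7, - 19/13,39/19,28, 45,  47,70,72]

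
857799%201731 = 50875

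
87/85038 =29/28346 = 0.00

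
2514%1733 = 781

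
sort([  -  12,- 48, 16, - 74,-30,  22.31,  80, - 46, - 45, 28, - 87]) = [ - 87, - 74, - 48,-46, - 45, - 30  , - 12,  16,22.31, 28, 80]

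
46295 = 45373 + 922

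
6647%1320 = 47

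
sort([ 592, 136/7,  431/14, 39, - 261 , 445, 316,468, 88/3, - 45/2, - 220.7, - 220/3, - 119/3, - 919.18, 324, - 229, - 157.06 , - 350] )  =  [ - 919.18, - 350, - 261, - 229, - 220.7, - 157.06, - 220/3, - 119/3 , - 45/2 , 136/7,88/3, 431/14,  39,316, 324, 445 , 468,592]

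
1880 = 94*20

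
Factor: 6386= 2^1 * 31^1*103^1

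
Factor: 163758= 2^1*3^1 * 7^2 * 557^1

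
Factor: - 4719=-3^1 * 11^2*13^1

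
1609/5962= 1609/5962 = 0.27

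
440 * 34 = 14960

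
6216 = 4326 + 1890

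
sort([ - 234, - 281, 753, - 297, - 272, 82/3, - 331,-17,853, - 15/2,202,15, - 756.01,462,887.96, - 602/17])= [-756.01, - 331, - 297, - 281 ,-272, - 234  , - 602/17, - 17, - 15/2,  15, 82/3, 202, 462,753,853,  887.96]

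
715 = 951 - 236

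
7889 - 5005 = 2884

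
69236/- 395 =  - 176 + 284/395 = - 175.28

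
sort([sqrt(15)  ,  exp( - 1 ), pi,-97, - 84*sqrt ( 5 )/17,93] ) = [ - 97, - 84*sqrt ( 5 )/17, exp( - 1 ),  pi,  sqrt ( 15),  93 ] 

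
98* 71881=7044338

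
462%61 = 35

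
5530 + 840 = 6370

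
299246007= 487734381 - 188488374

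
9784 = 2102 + 7682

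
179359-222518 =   -  43159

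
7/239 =7/239 = 0.03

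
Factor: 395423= 7^1*56489^1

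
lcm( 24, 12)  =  24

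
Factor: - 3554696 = - 2^3*23^1*19319^1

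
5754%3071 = 2683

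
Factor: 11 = 11^1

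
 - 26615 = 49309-75924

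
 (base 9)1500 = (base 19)32D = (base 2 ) 10001101110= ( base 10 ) 1134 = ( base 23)237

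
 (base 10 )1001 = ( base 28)17l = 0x3e9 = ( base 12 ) 6B5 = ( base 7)2630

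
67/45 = 67/45 = 1.49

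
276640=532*520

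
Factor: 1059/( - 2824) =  - 2^( - 3 )*3^1 =- 3/8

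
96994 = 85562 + 11432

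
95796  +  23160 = 118956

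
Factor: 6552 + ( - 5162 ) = 2^1*5^1*139^1 = 1390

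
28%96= 28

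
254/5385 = 254/5385= 0.05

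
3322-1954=1368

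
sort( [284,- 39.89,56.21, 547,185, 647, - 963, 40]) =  [ - 963, - 39.89, 40, 56.21 , 185, 284, 547,647]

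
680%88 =64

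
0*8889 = 0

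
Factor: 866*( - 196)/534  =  -84868/267 = - 2^2*3^( - 1)*7^2*89^(  -  1) * 433^1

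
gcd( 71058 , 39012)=6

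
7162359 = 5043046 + 2119313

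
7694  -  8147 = -453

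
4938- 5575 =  - 637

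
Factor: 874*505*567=2^1*3^4  *  5^1*7^1 * 19^1*23^1*101^1 = 250256790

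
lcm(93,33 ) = 1023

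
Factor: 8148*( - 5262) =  - 42874776 = - 2^3*3^2*7^1*97^1*877^1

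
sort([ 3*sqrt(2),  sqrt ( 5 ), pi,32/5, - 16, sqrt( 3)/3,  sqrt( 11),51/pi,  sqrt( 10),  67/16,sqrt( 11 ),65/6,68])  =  [ - 16 , sqrt( 3) /3, sqrt(5 ),pi,  sqrt (10), sqrt( 11),sqrt( 11),67/16,3*sqrt( 2 ), 32/5, 65/6,51/pi, 68] 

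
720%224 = 48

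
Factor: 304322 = 2^1 * 59^1*  2579^1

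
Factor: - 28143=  - 3^2*53^1*59^1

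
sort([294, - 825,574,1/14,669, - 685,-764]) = [ -825, - 764, - 685,1/14,294, 574,669 ]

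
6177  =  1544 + 4633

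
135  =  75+60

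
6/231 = 2/77 = 0.03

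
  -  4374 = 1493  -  5867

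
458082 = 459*998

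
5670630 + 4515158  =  10185788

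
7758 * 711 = 5515938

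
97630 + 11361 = 108991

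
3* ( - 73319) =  - 219957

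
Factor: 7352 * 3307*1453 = 35326881992 =2^3 * 919^1*1453^1*3307^1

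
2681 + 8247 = 10928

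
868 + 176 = 1044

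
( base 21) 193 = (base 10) 633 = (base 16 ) 279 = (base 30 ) l3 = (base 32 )JP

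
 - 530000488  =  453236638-983237126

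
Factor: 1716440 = 2^3*5^1*11^1*47^1*83^1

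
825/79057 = 75/7187 =0.01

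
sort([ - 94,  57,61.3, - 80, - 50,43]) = [ - 94,-80, - 50,43,  57 , 61.3 ] 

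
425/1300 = 17/52 = 0.33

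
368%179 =10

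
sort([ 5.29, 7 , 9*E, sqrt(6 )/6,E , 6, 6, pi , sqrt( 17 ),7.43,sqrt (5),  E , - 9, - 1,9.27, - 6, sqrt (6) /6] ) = [- 9, - 6, - 1 , sqrt( 6 ) /6, sqrt( 6 )/6,sqrt(5 ),E , E,pi , sqrt( 17), 5.29, 6, 6,7 , 7.43, 9.27, 9*E ] 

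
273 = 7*39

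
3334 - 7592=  -4258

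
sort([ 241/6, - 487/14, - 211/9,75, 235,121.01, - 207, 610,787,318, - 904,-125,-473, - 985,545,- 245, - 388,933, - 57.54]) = [ - 985, - 904,-473, - 388, - 245, - 207, - 125, - 57.54, - 487/14, - 211/9,241/6,75,121.01,235 , 318, 545,610, 787,933 ] 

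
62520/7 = 62520/7  =  8931.43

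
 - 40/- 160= 1/4 = 0.25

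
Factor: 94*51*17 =2^1 *3^1 * 17^2*47^1 =81498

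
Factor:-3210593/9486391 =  - 17^(  -  1)*23^1*181^(- 1 ) * 3083^ (-1)*139591^1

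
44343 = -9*( - 4927) 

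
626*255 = 159630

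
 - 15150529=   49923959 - 65074488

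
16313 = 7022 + 9291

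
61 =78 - 17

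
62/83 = 62/83 = 0.75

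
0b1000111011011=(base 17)fdf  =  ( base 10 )4571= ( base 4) 1013123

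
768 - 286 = 482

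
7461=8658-1197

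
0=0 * 7568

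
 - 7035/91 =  - 1005/13  =  - 77.31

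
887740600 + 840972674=1728713274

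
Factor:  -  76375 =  - 5^3*13^1 * 47^1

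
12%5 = 2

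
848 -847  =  1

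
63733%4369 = 2567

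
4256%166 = 106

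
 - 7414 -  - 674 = -6740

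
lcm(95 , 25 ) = 475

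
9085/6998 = 1 + 2087/6998  =  1.30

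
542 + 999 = 1541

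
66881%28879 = 9123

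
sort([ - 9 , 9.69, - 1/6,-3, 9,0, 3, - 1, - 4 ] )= [ - 9, - 4, - 3, - 1,-1/6,0, 3, 9, 9.69 ] 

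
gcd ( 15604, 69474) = 2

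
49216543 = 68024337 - 18807794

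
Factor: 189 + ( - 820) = -631 = -  631^1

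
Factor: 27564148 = 2^2*1151^1 * 5987^1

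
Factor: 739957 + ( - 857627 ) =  - 2^1*5^1*7^1 * 41^2 =-117670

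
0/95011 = 0 = 0.00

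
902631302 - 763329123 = 139302179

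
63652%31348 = 956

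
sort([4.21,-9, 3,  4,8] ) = [  -  9 , 3, 4, 4.21, 8] 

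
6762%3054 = 654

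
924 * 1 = 924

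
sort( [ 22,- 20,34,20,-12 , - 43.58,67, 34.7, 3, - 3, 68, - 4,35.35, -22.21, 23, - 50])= [-50, - 43.58,-22.21, - 20, - 12,-4, - 3,3, 20,22, 23,  34, 34.7, 35.35,67, 68]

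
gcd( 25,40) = 5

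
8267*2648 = 21891016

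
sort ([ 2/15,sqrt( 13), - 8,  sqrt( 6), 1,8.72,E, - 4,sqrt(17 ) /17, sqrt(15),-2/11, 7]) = [ - 8, - 4, - 2/11, 2/15,sqrt( 17)/17, 1, sqrt( 6 ),E, sqrt(13 ),  sqrt (15) , 7,8.72] 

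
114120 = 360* 317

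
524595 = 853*615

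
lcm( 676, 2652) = 34476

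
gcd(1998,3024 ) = 54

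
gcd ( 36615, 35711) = 1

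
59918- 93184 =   -  33266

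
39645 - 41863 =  - 2218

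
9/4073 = 9/4073 = 0.00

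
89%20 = 9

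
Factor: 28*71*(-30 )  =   - 2^3*3^1*5^1 * 7^1*  71^1 = -59640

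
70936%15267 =9868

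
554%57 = 41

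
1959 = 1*1959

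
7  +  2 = 9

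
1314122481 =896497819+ 417624662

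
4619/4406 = 4619/4406  =  1.05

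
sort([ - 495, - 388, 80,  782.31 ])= [  -  495, - 388,80, 782.31 ]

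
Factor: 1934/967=2 = 2^1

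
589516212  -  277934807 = 311581405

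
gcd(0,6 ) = 6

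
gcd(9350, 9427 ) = 11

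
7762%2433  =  463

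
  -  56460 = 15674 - 72134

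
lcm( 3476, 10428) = 10428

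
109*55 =5995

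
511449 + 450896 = 962345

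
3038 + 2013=5051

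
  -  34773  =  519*( - 67)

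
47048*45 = 2117160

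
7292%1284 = 872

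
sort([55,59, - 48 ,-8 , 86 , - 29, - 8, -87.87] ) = [ - 87.87, - 48, -29, -8, - 8,55, 59, 86 ] 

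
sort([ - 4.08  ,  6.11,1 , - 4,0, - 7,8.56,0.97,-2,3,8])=[ - 7, - 4.08, - 4, - 2,0,0.97, 1, 3,6.11,8,8.56] 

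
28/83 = 28/83 = 0.34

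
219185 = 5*43837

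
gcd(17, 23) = 1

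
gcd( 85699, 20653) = 1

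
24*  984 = 23616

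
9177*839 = 7699503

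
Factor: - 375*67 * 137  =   - 3^1*5^3*67^1*137^1 = - 3442125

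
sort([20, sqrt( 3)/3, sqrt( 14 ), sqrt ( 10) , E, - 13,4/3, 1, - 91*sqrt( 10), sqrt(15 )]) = [  -  91*sqrt( 10 ), - 13,sqrt(3 )/3, 1, 4/3,E,  sqrt( 10),sqrt (14),sqrt ( 15), 20] 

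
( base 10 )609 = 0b1001100001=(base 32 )j1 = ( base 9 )746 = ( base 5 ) 4414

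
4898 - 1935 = 2963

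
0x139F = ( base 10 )5023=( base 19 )DH7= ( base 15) 174d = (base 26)7B5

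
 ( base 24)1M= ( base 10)46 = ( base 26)1K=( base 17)2c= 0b101110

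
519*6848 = 3554112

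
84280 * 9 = 758520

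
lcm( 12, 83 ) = 996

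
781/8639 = 781/8639 = 0.09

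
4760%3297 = 1463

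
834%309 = 216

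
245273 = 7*35039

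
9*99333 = 893997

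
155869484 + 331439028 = 487308512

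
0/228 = 0 = 0.00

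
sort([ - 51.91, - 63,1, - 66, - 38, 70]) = [ - 66, - 63, - 51.91, - 38,1,70]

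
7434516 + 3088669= 10523185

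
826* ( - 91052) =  - 75208952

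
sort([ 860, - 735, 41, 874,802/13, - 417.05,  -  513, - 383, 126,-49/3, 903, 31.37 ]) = [ - 735 ,  -  513, - 417.05, - 383,-49/3, 31.37, 41, 802/13, 126,860, 874,903]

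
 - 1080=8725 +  - 9805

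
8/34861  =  8/34861 = 0.00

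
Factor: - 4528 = - 2^4*283^1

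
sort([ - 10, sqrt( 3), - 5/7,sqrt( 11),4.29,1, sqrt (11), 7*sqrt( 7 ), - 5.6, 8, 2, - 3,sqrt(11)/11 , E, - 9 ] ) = [ - 10, - 9, - 5.6,  -  3, - 5/7,sqrt(11 )/11,1, sqrt( 3 ), 2 , E, sqrt(11 ), sqrt( 11 ), 4.29, 8, 7*sqrt( 7 )] 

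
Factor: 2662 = 2^1*11^3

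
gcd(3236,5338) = 2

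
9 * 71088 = 639792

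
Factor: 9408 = 2^6 * 3^1*7^2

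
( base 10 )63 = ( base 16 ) 3f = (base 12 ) 53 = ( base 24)2F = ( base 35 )1S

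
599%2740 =599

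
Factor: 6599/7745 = 5^( - 1)*1549^( - 1)*6599^1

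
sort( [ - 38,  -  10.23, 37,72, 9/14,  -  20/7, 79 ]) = [ -38, - 10.23,  -  20/7, 9/14,37,72,79 ] 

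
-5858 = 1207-7065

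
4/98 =2/49 = 0.04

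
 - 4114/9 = -458 + 8/9 = - 457.11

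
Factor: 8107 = 11^2* 67^1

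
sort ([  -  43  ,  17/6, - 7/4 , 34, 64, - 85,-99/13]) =[  -  85,-43, - 99/13, - 7/4, 17/6,34,64 ] 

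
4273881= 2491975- - 1781906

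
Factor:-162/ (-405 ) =2/5 = 2^1*5^(-1 )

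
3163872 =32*98871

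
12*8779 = 105348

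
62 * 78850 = 4888700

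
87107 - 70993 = 16114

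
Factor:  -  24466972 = - 2^2*73^1 * 83791^1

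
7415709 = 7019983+395726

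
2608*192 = 500736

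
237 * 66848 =15842976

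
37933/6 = 37933/6=6322.17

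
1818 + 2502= 4320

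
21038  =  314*67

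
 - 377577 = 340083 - 717660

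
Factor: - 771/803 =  - 3^1 *11^( - 1)*73^(  -  1)*257^1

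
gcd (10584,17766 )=378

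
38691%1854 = 1611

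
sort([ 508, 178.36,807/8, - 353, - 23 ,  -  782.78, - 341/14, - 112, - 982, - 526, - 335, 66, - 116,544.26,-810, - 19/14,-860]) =[-982,-860,-810,-782.78, - 526, - 353, - 335,-116, - 112,-341/14,  -  23, - 19/14, 66, 807/8, 178.36, 508,544.26] 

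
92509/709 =92509/709= 130.48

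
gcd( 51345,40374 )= 9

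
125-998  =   - 873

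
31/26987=31/26987=0.00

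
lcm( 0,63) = 0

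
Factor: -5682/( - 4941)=1894/1647 =2^1 * 3^(-3 )  *  61^( - 1 )*947^1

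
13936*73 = 1017328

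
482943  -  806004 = - 323061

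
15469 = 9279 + 6190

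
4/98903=4/98903 = 0.00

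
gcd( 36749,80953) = 1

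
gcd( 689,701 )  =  1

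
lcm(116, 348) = 348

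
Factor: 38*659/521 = 25042/521 = 2^1*19^1*521^( - 1 )*659^1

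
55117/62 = 888+61/62 = 888.98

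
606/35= 606/35 = 17.31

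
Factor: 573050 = 2^1*5^2*73^1*157^1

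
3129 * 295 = 923055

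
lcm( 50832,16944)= 50832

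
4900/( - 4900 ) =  - 1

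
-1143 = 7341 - 8484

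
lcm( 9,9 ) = 9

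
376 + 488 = 864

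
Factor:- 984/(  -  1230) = 2^2*5^( - 1 ) = 4/5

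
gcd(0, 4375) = 4375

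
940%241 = 217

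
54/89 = 54/89 = 0.61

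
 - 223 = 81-304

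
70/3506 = 35/1753 = 0.02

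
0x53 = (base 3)10002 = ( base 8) 123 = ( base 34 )2f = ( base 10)83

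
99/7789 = 99/7789  =  0.01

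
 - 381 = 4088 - 4469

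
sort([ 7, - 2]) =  [ - 2, 7]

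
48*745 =35760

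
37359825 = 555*67315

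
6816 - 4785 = 2031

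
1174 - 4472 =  - 3298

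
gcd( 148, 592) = 148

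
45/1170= 1/26= 0.04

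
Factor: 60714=2^1 *3^2 * 3373^1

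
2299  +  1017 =3316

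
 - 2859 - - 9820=6961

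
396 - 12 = 384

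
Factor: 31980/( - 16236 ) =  - 3^( - 1) * 5^1 * 11^( - 1 )*13^1= - 65/33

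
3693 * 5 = 18465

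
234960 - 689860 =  - 454900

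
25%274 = 25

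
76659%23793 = 5280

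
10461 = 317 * 33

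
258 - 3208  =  -2950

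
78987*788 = 62241756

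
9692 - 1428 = 8264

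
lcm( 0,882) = 0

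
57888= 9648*6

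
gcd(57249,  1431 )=9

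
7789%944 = 237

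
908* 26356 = 23931248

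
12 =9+3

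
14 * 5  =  70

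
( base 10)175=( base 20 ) 8f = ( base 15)BA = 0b10101111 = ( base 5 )1200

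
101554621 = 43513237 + 58041384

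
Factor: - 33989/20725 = -5^( - 2)*41^1 = -41/25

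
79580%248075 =79580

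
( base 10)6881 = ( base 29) 858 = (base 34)5WD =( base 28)8LL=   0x1AE1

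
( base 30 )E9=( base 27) FO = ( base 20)119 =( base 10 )429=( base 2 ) 110101101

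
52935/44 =1203 + 3/44 =1203.07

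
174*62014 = 10790436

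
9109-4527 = 4582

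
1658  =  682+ 976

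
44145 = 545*81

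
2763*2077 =5738751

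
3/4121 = 3/4121  =  0.00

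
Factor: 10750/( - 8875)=-2^1*43^1*71^( - 1 )  =  - 86/71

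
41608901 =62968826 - 21359925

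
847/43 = 847/43 = 19.70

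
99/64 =1 + 35/64 = 1.55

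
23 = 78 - 55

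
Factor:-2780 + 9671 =3^1*2297^1 = 6891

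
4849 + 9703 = 14552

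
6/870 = 1/145 = 0.01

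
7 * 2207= 15449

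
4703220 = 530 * 8874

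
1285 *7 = 8995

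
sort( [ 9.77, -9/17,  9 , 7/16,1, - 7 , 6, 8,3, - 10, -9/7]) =[ - 10 ,- 7 , - 9/7, - 9/17, 7/16,1,3,6,8,9 , 9.77 ] 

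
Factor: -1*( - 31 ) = 31^1=31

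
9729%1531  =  543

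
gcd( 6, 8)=2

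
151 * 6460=975460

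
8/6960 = 1/870 = 0.00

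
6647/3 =2215 + 2/3 = 2215.67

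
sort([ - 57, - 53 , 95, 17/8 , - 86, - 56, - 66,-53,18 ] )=[-86,  -  66, - 57, - 56, - 53, - 53, 17/8,  18, 95]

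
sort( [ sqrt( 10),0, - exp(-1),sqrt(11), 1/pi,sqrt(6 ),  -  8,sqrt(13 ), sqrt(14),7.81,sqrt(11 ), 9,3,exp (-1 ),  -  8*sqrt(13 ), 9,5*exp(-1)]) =[-8*sqrt(13 ), -8,- exp(-1 ) , 0,1/pi , exp( - 1), 5*exp( - 1 ), sqrt( 6), 3,  sqrt ( 10 ),  sqrt(11 ),sqrt( 11 ), sqrt(13),  sqrt( 14),7.81, 9,9 ] 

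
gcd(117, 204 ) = 3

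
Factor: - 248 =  - 2^3*31^1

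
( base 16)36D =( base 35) p2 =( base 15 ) 3d7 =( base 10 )877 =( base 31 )S9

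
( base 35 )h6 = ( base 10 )601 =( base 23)133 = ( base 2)1001011001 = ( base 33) i7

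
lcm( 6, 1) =6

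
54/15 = 18/5 = 3.60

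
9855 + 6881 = 16736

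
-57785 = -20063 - 37722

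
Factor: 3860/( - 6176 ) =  - 2^ (- 3 )*5^1 = - 5/8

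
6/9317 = 6/9317 = 0.00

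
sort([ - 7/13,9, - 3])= [ - 3,  -  7/13, 9] 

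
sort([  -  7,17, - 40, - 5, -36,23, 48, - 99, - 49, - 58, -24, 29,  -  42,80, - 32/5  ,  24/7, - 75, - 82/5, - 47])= [ - 99, - 75,-58, - 49 , - 47, - 42, - 40, - 36, - 24 , - 82/5, - 7, - 32/5, - 5,24/7, 17,23,29,48,  80] 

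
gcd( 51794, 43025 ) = 1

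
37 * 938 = 34706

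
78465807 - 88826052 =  - 10360245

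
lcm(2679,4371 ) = 83049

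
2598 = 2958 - 360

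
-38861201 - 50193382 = -89054583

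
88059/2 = 88059/2 = 44029.50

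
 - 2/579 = - 1 + 577/579 =- 0.00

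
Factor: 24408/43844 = 2^1*3^3*97^( - 1 ) = 54/97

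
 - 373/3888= -1  +  3515/3888   =  - 0.10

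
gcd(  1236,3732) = 12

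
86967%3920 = 727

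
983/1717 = 983/1717 = 0.57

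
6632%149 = 76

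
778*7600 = 5912800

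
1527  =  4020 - 2493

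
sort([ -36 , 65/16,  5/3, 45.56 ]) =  [ - 36 , 5/3,65/16,  45.56] 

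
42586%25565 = 17021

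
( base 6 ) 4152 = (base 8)1644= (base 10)932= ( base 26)19m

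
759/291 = 253/97 =2.61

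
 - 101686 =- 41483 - 60203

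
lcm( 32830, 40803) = 2856210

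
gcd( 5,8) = 1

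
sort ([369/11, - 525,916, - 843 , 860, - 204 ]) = [-843 ,  -  525, - 204,369/11, 860 , 916 ]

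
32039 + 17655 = 49694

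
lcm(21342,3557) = 21342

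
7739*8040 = 62221560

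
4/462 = 2/231 = 0.01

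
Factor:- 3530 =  - 2^1*5^1*353^1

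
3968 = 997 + 2971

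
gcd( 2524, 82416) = 4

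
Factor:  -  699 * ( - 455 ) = 318045 = 3^1*5^1*7^1*13^1*233^1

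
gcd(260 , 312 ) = 52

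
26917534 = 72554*371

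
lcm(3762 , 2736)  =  30096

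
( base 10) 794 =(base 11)662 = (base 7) 2213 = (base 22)1e2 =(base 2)1100011010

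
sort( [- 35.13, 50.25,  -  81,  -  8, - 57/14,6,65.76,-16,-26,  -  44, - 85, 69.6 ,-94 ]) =[-94,  -  85,-81,-44 , - 35.13, - 26,- 16, - 8,-57/14  ,  6, 50.25,65.76,69.6 ]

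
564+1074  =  1638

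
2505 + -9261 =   -  6756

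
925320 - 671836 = 253484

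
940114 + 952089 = 1892203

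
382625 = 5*76525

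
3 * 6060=18180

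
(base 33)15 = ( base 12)32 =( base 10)38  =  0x26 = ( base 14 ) 2A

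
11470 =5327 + 6143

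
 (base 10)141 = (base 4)2031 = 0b10001101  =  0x8d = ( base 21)6F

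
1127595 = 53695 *21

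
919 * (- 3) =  - 2757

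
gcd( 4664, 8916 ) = 4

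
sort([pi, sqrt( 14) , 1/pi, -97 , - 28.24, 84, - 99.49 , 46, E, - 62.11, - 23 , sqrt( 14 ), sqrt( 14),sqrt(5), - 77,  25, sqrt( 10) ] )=[  -  99.49, -97,-77, - 62.11,-28.24, -23, 1/pi, sqrt( 5),E,pi , sqrt( 10),  sqrt(14 ),sqrt(14) , sqrt( 14 ), 25,46,84]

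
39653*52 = 2061956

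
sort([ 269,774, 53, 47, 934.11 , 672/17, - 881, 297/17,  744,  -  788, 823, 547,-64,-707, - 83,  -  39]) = [  -  881, - 788, - 707, - 83,-64,  -  39,297/17, 672/17 , 47, 53,269,547, 744,774,823,934.11] 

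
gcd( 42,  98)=14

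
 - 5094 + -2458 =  - 7552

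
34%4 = 2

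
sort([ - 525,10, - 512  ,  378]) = [ - 525, - 512, 10, 378 ]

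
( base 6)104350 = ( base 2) 10001001001010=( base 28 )b5e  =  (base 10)8778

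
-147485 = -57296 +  - 90189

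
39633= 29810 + 9823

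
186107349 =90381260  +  95726089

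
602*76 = 45752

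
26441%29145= 26441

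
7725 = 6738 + 987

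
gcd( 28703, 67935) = 1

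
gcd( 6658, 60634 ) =2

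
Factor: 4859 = 43^1 * 113^1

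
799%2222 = 799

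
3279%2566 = 713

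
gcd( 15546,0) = 15546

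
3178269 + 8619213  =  11797482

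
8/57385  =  8/57385=   0.00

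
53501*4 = 214004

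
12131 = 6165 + 5966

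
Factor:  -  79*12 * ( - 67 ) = 2^2  *3^1*67^1*79^1 =63516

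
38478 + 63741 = 102219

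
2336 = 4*584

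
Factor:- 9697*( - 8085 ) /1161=26133415/387 =3^(  -  2)*5^1*7^2*11^1*43^( - 1 ) * 9697^1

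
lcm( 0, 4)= 0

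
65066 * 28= 1821848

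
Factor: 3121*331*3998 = 4130137898 =2^1*331^1*1999^1*3121^1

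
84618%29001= 26616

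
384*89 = 34176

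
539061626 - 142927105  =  396134521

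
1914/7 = 273 + 3/7= 273.43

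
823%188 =71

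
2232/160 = 13 + 19/20 = 13.95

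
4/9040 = 1/2260= 0.00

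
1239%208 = 199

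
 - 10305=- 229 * 45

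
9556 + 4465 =14021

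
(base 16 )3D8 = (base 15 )459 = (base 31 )10N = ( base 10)984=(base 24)1h0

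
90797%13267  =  11195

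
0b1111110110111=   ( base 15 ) 2614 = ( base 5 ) 224434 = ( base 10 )8119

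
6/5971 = 6/5971 = 0.00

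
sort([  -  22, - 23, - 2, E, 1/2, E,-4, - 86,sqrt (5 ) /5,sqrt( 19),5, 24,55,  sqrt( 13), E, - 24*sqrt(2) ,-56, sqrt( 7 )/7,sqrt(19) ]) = [ - 86, - 56, - 24*sqrt(2),-23,- 22, - 4, - 2,sqrt(7)/7 , sqrt( 5)/5,1/2,E, E,  E, sqrt( 13 ),sqrt( 19),sqrt( 19 ), 5, 24,55]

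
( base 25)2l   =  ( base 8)107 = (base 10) 71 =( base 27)2H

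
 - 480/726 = -1  +  41/121 = - 0.66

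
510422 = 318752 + 191670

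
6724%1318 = 134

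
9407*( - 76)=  - 714932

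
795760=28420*28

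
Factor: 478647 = 3^2*13^1*4091^1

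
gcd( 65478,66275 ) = 1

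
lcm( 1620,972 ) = 4860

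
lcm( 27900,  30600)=948600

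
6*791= 4746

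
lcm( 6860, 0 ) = 0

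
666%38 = 20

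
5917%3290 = 2627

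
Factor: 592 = 2^4*37^1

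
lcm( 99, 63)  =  693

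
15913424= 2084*7636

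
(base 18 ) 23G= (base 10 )718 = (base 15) 32d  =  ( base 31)N5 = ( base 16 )2ce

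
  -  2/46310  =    -  1/23155=- 0.00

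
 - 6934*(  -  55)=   381370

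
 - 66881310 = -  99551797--32670487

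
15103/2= 15103/2 = 7551.50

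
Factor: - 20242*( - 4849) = 2^1*13^1*29^1*349^1 * 373^1= 98153458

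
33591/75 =447  +  22/25 = 447.88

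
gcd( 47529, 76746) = 3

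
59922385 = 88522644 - 28600259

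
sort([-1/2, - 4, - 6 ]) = [-6,- 4,-1/2 ] 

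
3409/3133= 3409/3133 = 1.09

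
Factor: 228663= 3^5 *941^1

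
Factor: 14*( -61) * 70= -59780 = -2^2* 5^1*7^2*61^1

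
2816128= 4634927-1818799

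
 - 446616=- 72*6203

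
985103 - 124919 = 860184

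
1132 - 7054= - 5922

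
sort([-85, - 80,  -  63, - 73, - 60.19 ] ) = [ - 85, - 80, - 73, - 63, - 60.19 ] 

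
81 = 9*9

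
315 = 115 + 200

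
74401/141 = 527+2/3 = 527.67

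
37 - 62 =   -  25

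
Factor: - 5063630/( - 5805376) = 2531815/2902688 = 2^( - 5 )*5^1*11^1*13^1 * 3541^1 *90709^( - 1)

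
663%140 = 103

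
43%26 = 17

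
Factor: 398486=2^1*11^1*59^1*307^1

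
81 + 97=178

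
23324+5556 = 28880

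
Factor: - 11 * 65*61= - 5^1*11^1*13^1  *61^1 = -43615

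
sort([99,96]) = [96,99]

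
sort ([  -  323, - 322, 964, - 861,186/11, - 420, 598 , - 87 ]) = [ - 861, -420, - 323,-322,  -  87,186/11,598 , 964]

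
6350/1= 6350 = 6350.00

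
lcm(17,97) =1649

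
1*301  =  301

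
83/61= 1 + 22/61 = 1.36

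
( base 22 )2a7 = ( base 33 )137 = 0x4ab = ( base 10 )1195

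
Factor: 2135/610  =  7/2 = 2^( - 1)*7^1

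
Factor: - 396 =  - 2^2*3^2*11^1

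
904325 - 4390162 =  - 3485837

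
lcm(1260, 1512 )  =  7560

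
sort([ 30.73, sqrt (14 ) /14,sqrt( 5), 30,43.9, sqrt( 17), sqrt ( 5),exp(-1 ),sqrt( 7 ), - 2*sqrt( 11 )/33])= [ - 2*sqrt( 11) /33  ,  sqrt( 14 )/14,exp( - 1),sqrt( 5 ), sqrt(5),sqrt( 7), sqrt(17) , 30,30.73, 43.9]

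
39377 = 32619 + 6758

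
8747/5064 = 1 + 3683/5064 = 1.73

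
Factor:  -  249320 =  - 2^3*5^1 * 23^1*271^1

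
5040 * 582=2933280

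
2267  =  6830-4563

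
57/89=57/89 = 0.64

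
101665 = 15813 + 85852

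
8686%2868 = 82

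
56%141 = 56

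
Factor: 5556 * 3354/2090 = 9317412/1045 = 2^2*3^2 *5^( - 1)*11^( - 1 )*13^1 * 19^( - 1 )*43^1*463^1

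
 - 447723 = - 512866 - -65143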